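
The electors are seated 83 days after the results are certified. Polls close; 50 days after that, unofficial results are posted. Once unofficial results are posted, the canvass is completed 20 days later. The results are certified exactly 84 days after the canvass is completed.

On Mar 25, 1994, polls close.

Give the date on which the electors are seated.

Polls close: Mar 25, 1994.
Unofficial results are posted: Mar 25, 1994 + 50 days = May 14, 1994.
The canvass is completed: May 14, 1994 + 20 days = Jun 3, 1994.
The results are certified: Jun 3, 1994 + 84 days = Aug 26, 1994.
The electors are seated: Aug 26, 1994 + 83 days = Nov 17, 1994.

Nov 17, 1994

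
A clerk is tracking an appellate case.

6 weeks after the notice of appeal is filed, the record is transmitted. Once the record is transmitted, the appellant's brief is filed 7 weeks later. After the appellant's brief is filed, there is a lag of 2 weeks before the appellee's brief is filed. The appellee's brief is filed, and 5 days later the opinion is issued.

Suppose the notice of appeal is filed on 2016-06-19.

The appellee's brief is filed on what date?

The notice of appeal is filed: Jun 19, 2016.
The record is transmitted: Jun 19, 2016 + 6 weeks = Jul 31, 2016.
The appellant's brief is filed: Jul 31, 2016 + 7 weeks = Sep 18, 2016.
The appellee's brief is filed: Sep 18, 2016 + 2 weeks = Oct 2, 2016.

2016-10-02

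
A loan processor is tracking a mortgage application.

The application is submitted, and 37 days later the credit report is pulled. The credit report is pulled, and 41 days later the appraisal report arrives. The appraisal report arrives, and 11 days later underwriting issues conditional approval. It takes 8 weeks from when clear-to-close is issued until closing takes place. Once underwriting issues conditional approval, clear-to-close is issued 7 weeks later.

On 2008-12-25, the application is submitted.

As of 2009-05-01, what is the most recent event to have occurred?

Underwriting issues conditional approval

The application is submitted: Dec 25, 2008.
The credit report is pulled: Dec 25, 2008 + 37 days = Jan 31, 2009.
The appraisal report arrives: Jan 31, 2009 + 41 days = Mar 13, 2009.
Underwriting issues conditional approval: Mar 13, 2009 + 11 days = Mar 24, 2009.
Clear-to-close is issued: Mar 24, 2009 + 7 weeks = May 12, 2009.
Closing takes place: May 12, 2009 + 8 weeks = Jul 7, 2009.
May 1, 2009 falls between when underwriting issues conditional approval (Mar 24, 2009) and when clear-to-close is issued (May 12, 2009).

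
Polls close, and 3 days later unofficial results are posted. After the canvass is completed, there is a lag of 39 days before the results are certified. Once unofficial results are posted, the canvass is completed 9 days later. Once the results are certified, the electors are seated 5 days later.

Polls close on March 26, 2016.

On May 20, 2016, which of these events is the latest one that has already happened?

The results are certified

Polls close: Mar 26, 2016.
Unofficial results are posted: Mar 26, 2016 + 3 days = Mar 29, 2016.
The canvass is completed: Mar 29, 2016 + 9 days = Apr 7, 2016.
The results are certified: Apr 7, 2016 + 39 days = May 16, 2016.
The electors are seated: May 16, 2016 + 5 days = May 21, 2016.
May 20, 2016 falls between when the results are certified (May 16, 2016) and when the electors are seated (May 21, 2016).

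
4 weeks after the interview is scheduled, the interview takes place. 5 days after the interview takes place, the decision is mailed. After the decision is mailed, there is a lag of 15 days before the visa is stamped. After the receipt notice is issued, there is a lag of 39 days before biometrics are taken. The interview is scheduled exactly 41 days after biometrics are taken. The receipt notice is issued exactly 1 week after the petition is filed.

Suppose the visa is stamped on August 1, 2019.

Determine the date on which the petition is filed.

The visa is stamped: Aug 1, 2019.
The decision is mailed: Aug 1, 2019 − 15 days = Jul 17, 2019.
The interview takes place: Jul 17, 2019 − 5 days = Jul 12, 2019.
The interview is scheduled: Jul 12, 2019 − 4 weeks = Jun 14, 2019.
Biometrics are taken: Jun 14, 2019 − 41 days = May 4, 2019.
The receipt notice is issued: May 4, 2019 − 39 days = Mar 26, 2019.
The petition is filed: Mar 26, 2019 − 1 week = Mar 19, 2019.

March 19, 2019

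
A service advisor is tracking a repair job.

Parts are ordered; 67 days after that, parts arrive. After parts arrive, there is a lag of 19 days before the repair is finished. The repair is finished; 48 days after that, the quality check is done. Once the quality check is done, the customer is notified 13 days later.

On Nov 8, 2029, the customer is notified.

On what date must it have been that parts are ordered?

The customer is notified: Nov 8, 2029.
The quality check is done: Nov 8, 2029 − 13 days = Oct 26, 2029.
The repair is finished: Oct 26, 2029 − 48 days = Sep 8, 2029.
Parts arrive: Sep 8, 2029 − 19 days = Aug 20, 2029.
Parts are ordered: Aug 20, 2029 − 67 days = Jun 14, 2029.

Jun 14, 2029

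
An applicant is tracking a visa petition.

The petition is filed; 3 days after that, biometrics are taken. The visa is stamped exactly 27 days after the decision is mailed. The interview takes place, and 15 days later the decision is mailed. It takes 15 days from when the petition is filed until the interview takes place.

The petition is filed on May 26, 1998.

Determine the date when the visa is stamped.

Jul 22, 1998

The petition is filed: May 26, 1998.
The interview takes place: May 26, 1998 + 15 days = Jun 10, 1998.
The decision is mailed: Jun 10, 1998 + 15 days = Jun 25, 1998.
The visa is stamped: Jun 25, 1998 + 27 days = Jul 22, 1998.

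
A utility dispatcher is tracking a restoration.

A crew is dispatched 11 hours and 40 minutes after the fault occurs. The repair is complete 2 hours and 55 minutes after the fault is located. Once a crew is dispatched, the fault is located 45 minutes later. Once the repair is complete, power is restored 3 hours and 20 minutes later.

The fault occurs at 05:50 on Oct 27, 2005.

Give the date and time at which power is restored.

The fault occurs: 05:50 Oct 27, 2005.
A crew is dispatched: 05:50 Oct 27, 2005 + 11h40m = 17:30 Oct 27, 2005.
The fault is located: 17:30 Oct 27, 2005 + 45m = 18:15 Oct 27, 2005.
The repair is complete: 18:15 Oct 27, 2005 + 2h55m = 21:10 Oct 27, 2005.
Power is restored: 21:10 Oct 27, 2005 + 3h20m = 00:30 Oct 28, 2005.

00:30 on Oct 28, 2005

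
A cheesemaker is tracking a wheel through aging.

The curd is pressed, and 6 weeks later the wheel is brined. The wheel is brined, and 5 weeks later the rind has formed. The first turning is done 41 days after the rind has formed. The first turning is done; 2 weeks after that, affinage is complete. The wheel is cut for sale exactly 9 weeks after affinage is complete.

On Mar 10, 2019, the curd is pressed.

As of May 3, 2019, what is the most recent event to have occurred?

The wheel is brined

The curd is pressed: Mar 10, 2019.
The wheel is brined: Mar 10, 2019 + 6 weeks = Apr 21, 2019.
The rind has formed: Apr 21, 2019 + 5 weeks = May 26, 2019.
The first turning is done: May 26, 2019 + 41 days = Jul 6, 2019.
Affinage is complete: Jul 6, 2019 + 2 weeks = Jul 20, 2019.
The wheel is cut for sale: Jul 20, 2019 + 9 weeks = Sep 21, 2019.
May 3, 2019 falls between when the wheel is brined (Apr 21, 2019) and when the rind has formed (May 26, 2019).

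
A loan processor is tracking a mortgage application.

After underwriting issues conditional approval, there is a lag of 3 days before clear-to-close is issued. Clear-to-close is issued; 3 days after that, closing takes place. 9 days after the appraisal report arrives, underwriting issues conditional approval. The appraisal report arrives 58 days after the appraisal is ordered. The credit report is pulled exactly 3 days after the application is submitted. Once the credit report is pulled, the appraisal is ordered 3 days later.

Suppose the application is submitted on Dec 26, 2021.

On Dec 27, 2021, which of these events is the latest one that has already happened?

The application is submitted: Dec 26, 2021.
The credit report is pulled: Dec 26, 2021 + 3 days = Dec 29, 2021.
The appraisal is ordered: Dec 29, 2021 + 3 days = Jan 1, 2022.
The appraisal report arrives: Jan 1, 2022 + 58 days = Feb 28, 2022.
Underwriting issues conditional approval: Feb 28, 2022 + 9 days = Mar 9, 2022.
Clear-to-close is issued: Mar 9, 2022 + 3 days = Mar 12, 2022.
Closing takes place: Mar 12, 2022 + 3 days = Mar 15, 2022.
Dec 27, 2021 falls between when the application is submitted (Dec 26, 2021) and when the credit report is pulled (Dec 29, 2021).

The application is submitted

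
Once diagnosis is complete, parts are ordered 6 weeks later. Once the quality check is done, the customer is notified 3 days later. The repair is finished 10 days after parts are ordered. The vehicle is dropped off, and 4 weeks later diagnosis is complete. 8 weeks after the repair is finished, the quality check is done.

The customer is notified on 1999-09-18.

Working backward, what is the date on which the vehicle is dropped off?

1999-05-02

The customer is notified: Sep 18, 1999.
The quality check is done: Sep 18, 1999 − 3 days = Sep 15, 1999.
The repair is finished: Sep 15, 1999 − 8 weeks = Jul 21, 1999.
Parts are ordered: Jul 21, 1999 − 10 days = Jul 11, 1999.
Diagnosis is complete: Jul 11, 1999 − 6 weeks = May 30, 1999.
The vehicle is dropped off: May 30, 1999 − 4 weeks = May 2, 1999.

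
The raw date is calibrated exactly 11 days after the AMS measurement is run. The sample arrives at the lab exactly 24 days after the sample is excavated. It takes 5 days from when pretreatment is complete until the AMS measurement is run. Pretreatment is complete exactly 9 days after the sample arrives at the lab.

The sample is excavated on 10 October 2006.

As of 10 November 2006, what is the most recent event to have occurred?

The sample is excavated: Oct 10, 2006.
The sample arrives at the lab: Oct 10, 2006 + 24 days = Nov 3, 2006.
Pretreatment is complete: Nov 3, 2006 + 9 days = Nov 12, 2006.
The AMS measurement is run: Nov 12, 2006 + 5 days = Nov 17, 2006.
The raw date is calibrated: Nov 17, 2006 + 11 days = Nov 28, 2006.
Nov 10, 2006 falls between when the sample arrives at the lab (Nov 3, 2006) and when pretreatment is complete (Nov 12, 2006).

The sample arrives at the lab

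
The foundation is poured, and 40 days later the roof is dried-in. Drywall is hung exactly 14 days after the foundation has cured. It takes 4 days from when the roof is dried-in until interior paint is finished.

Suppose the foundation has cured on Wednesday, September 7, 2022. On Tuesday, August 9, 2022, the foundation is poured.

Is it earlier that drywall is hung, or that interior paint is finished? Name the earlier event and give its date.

Drywall is hung — Wednesday, September 21, 2022

The foundation has cured: Sep 7, 2022.
Drywall is hung: Sep 7, 2022 + 14 days = Sep 21, 2022.
The foundation is poured: Aug 9, 2022.
The roof is dried-in: Aug 9, 2022 + 40 days = Sep 18, 2022.
Interior paint is finished: Sep 18, 2022 + 4 days = Sep 22, 2022.
Comparing: drywall is hung on Sep 21, 2022 vs interior paint is finished on Sep 22, 2022. Earlier: drywall is hung.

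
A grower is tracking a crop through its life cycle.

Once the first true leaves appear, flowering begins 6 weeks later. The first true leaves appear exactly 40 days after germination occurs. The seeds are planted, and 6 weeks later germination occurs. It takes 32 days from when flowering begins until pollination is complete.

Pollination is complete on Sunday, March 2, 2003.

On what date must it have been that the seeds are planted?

Friday, September 27, 2002

Pollination is complete: Mar 2, 2003.
Flowering begins: Mar 2, 2003 − 32 days = Jan 29, 2003.
The first true leaves appear: Jan 29, 2003 − 6 weeks = Dec 18, 2002.
Germination occurs: Dec 18, 2002 − 40 days = Nov 8, 2002.
The seeds are planted: Nov 8, 2002 − 6 weeks = Sep 27, 2002.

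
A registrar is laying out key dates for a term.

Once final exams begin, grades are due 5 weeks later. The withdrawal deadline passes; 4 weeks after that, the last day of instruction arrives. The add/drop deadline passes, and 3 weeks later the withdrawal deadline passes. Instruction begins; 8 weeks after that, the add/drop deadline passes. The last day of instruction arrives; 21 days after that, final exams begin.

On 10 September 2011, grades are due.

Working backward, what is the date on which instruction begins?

2 April 2011

Grades are due: Sep 10, 2011.
Final exams begin: Sep 10, 2011 − 5 weeks = Aug 6, 2011.
The last day of instruction arrives: Aug 6, 2011 − 21 days = Jul 16, 2011.
The withdrawal deadline passes: Jul 16, 2011 − 4 weeks = Jun 18, 2011.
The add/drop deadline passes: Jun 18, 2011 − 3 weeks = May 28, 2011.
Instruction begins: May 28, 2011 − 8 weeks = Apr 2, 2011.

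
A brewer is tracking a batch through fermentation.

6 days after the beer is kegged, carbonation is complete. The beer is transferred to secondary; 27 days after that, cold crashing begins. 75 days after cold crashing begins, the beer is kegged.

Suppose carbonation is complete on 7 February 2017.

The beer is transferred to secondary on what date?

22 October 2016

Carbonation is complete: Feb 7, 2017.
The beer is kegged: Feb 7, 2017 − 6 days = Feb 1, 2017.
Cold crashing begins: Feb 1, 2017 − 75 days = Nov 18, 2016.
The beer is transferred to secondary: Nov 18, 2016 − 27 days = Oct 22, 2016.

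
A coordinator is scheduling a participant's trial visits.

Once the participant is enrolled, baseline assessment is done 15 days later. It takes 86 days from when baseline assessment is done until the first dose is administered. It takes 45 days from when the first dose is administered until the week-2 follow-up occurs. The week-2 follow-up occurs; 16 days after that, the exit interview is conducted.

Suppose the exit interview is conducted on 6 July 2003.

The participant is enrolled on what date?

25 January 2003

The exit interview is conducted: Jul 6, 2003.
The week-2 follow-up occurs: Jul 6, 2003 − 16 days = Jun 20, 2003.
The first dose is administered: Jun 20, 2003 − 45 days = May 6, 2003.
Baseline assessment is done: May 6, 2003 − 86 days = Feb 9, 2003.
The participant is enrolled: Feb 9, 2003 − 15 days = Jan 25, 2003.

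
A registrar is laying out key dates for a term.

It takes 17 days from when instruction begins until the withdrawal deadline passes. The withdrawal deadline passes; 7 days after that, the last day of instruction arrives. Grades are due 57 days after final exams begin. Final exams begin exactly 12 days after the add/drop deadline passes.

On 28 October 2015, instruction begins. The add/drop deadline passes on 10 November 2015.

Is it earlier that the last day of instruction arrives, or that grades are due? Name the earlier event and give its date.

The last day of instruction arrives — 21 November 2015

Instruction begins: Oct 28, 2015.
The withdrawal deadline passes: Oct 28, 2015 + 17 days = Nov 14, 2015.
The last day of instruction arrives: Nov 14, 2015 + 7 days = Nov 21, 2015.
The add/drop deadline passes: Nov 10, 2015.
Final exams begin: Nov 10, 2015 + 12 days = Nov 22, 2015.
Grades are due: Nov 22, 2015 + 57 days = Jan 18, 2016.
Comparing: the last day of instruction arrives on Nov 21, 2015 vs grades are due on Jan 18, 2016. Earlier: the last day of instruction arrives.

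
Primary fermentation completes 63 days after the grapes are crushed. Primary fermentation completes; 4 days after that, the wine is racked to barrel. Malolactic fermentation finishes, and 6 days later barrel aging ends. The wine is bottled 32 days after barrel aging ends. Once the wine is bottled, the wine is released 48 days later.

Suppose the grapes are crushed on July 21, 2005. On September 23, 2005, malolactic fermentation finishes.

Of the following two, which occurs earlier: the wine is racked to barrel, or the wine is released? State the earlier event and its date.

The grapes are crushed: Jul 21, 2005.
Primary fermentation completes: Jul 21, 2005 + 63 days = Sep 22, 2005.
The wine is racked to barrel: Sep 22, 2005 + 4 days = Sep 26, 2005.
Malolactic fermentation finishes: Sep 23, 2005.
Barrel aging ends: Sep 23, 2005 + 6 days = Sep 29, 2005.
The wine is bottled: Sep 29, 2005 + 32 days = Oct 31, 2005.
The wine is released: Oct 31, 2005 + 48 days = Dec 18, 2005.
Comparing: the wine is racked to barrel on Sep 26, 2005 vs the wine is released on Dec 18, 2005. Earlier: the wine is racked to barrel.

The wine is racked to barrel — September 26, 2005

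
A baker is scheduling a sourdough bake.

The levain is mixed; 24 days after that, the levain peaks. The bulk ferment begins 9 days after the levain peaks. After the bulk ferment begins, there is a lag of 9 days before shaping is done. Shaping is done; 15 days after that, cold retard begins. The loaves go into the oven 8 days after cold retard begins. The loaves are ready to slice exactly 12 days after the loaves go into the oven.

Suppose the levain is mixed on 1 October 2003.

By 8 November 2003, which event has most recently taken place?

The bulk ferment begins

The levain is mixed: Oct 1, 2003.
The levain peaks: Oct 1, 2003 + 24 days = Oct 25, 2003.
The bulk ferment begins: Oct 25, 2003 + 9 days = Nov 3, 2003.
Shaping is done: Nov 3, 2003 + 9 days = Nov 12, 2003.
Cold retard begins: Nov 12, 2003 + 15 days = Nov 27, 2003.
The loaves go into the oven: Nov 27, 2003 + 8 days = Dec 5, 2003.
The loaves are ready to slice: Dec 5, 2003 + 12 days = Dec 17, 2003.
Nov 8, 2003 falls between when the bulk ferment begins (Nov 3, 2003) and when shaping is done (Nov 12, 2003).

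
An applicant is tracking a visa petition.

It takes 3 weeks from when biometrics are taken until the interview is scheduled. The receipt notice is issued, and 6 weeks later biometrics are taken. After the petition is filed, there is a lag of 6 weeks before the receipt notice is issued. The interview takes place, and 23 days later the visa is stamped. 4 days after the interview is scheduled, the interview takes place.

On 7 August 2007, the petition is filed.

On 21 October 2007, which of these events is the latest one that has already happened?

The petition is filed: Aug 7, 2007.
The receipt notice is issued: Aug 7, 2007 + 6 weeks = Sep 18, 2007.
Biometrics are taken: Sep 18, 2007 + 6 weeks = Oct 30, 2007.
The interview is scheduled: Oct 30, 2007 + 3 weeks = Nov 20, 2007.
The interview takes place: Nov 20, 2007 + 4 days = Nov 24, 2007.
The visa is stamped: Nov 24, 2007 + 23 days = Dec 17, 2007.
Oct 21, 2007 falls between when the receipt notice is issued (Sep 18, 2007) and when biometrics are taken (Oct 30, 2007).

The receipt notice is issued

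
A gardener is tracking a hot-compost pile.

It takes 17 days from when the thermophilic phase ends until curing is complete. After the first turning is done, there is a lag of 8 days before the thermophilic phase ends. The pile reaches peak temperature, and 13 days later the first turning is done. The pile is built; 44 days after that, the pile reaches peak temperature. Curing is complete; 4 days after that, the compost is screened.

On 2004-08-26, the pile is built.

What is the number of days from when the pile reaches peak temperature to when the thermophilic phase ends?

Causal path: the pile reaches peak temperature → the first turning is done → the thermophilic phase ends.
Total delay along the path: 13 + 8 = 21 days.

21 days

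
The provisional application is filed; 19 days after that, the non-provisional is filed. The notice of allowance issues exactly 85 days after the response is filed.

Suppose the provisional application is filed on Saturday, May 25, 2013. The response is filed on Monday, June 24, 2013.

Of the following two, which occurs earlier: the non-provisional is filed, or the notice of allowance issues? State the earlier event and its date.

The provisional application is filed: May 25, 2013.
The non-provisional is filed: May 25, 2013 + 19 days = Jun 13, 2013.
The response is filed: Jun 24, 2013.
The notice of allowance issues: Jun 24, 2013 + 85 days = Sep 17, 2013.
Comparing: the non-provisional is filed on Jun 13, 2013 vs the notice of allowance issues on Sep 17, 2013. Earlier: the non-provisional is filed.

The non-provisional is filed — Thursday, June 13, 2013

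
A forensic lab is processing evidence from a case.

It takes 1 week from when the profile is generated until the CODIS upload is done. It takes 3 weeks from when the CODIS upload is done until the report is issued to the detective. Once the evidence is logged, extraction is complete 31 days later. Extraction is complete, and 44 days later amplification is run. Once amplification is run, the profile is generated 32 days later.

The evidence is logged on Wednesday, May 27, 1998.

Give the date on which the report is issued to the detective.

The evidence is logged: May 27, 1998.
Extraction is complete: May 27, 1998 + 31 days = Jun 27, 1998.
Amplification is run: Jun 27, 1998 + 44 days = Aug 10, 1998.
The profile is generated: Aug 10, 1998 + 32 days = Sep 11, 1998.
The CODIS upload is done: Sep 11, 1998 + 1 week = Sep 18, 1998.
The report is issued to the detective: Sep 18, 1998 + 3 weeks = Oct 9, 1998.

Friday, October 9, 1998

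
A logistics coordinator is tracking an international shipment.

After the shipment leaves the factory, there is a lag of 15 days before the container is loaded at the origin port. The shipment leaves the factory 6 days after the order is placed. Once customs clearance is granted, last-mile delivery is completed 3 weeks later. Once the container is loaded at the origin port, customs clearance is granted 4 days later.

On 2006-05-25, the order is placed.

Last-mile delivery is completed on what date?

The order is placed: May 25, 2006.
The shipment leaves the factory: May 25, 2006 + 6 days = May 31, 2006.
The container is loaded at the origin port: May 31, 2006 + 15 days = Jun 15, 2006.
Customs clearance is granted: Jun 15, 2006 + 4 days = Jun 19, 2006.
Last-mile delivery is completed: Jun 19, 2006 + 3 weeks = Jul 10, 2006.

2006-07-10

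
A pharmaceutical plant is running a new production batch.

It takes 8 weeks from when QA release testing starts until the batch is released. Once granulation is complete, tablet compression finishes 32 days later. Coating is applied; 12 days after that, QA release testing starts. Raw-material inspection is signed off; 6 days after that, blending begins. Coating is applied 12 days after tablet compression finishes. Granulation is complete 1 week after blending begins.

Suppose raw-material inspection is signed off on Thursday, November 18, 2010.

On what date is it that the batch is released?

Wednesday, March 23, 2011

Raw-material inspection is signed off: Nov 18, 2010.
Blending begins: Nov 18, 2010 + 6 days = Nov 24, 2010.
Granulation is complete: Nov 24, 2010 + 1 week = Dec 1, 2010.
Tablet compression finishes: Dec 1, 2010 + 32 days = Jan 2, 2011.
Coating is applied: Jan 2, 2011 + 12 days = Jan 14, 2011.
QA release testing starts: Jan 14, 2011 + 12 days = Jan 26, 2011.
The batch is released: Jan 26, 2011 + 8 weeks = Mar 23, 2011.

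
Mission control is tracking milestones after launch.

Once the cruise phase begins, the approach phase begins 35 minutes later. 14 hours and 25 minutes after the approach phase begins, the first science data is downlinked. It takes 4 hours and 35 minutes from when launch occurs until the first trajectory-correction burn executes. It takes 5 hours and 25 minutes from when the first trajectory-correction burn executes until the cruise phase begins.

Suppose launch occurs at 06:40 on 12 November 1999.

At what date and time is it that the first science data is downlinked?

07:40 on 13 November 1999

Launch occurs: 06:40 Nov 12, 1999.
The first trajectory-correction burn executes: 06:40 Nov 12, 1999 + 4h35m = 11:15 Nov 12, 1999.
The cruise phase begins: 11:15 Nov 12, 1999 + 5h25m = 16:40 Nov 12, 1999.
The approach phase begins: 16:40 Nov 12, 1999 + 35m = 17:15 Nov 12, 1999.
The first science data is downlinked: 17:15 Nov 12, 1999 + 14h25m = 07:40 Nov 13, 1999.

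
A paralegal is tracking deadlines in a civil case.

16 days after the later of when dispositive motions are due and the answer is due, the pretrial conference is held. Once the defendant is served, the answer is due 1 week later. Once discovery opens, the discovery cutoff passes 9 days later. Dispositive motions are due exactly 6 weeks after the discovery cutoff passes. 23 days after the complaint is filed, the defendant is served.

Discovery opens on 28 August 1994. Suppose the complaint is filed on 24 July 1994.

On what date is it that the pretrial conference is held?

3 November 1994

Discovery opens: Aug 28, 1994.
The discovery cutoff passes: Aug 28, 1994 + 9 days = Sep 6, 1994.
Dispositive motions are due: Sep 6, 1994 + 6 weeks = Oct 18, 1994.
The complaint is filed: Jul 24, 1994.
The defendant is served: Jul 24, 1994 + 23 days = Aug 16, 1994.
The answer is due: Aug 16, 1994 + 1 week = Aug 23, 1994.
Both prerequisites met — dispositive motions are due (Oct 18, 1994), the answer is due (Aug 23, 1994); the later is Oct 18, 1994.
The pretrial conference is held: Oct 18, 1994 + 16 days = Nov 3, 1994.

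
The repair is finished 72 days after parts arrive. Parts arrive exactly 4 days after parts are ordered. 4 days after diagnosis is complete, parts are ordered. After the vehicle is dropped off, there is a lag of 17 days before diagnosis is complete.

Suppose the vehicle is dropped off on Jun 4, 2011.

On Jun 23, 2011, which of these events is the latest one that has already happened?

Diagnosis is complete

The vehicle is dropped off: Jun 4, 2011.
Diagnosis is complete: Jun 4, 2011 + 17 days = Jun 21, 2011.
Parts are ordered: Jun 21, 2011 + 4 days = Jun 25, 2011.
Parts arrive: Jun 25, 2011 + 4 days = Jun 29, 2011.
The repair is finished: Jun 29, 2011 + 72 days = Sep 9, 2011.
Jun 23, 2011 falls between when diagnosis is complete (Jun 21, 2011) and when parts are ordered (Jun 25, 2011).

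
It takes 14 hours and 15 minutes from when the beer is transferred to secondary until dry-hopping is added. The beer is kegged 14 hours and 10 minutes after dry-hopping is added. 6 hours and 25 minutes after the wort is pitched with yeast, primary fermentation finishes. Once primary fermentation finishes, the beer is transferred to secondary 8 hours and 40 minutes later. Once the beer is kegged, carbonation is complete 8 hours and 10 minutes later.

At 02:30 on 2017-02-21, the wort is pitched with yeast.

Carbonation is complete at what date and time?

06:10 on 2017-02-23

The wort is pitched with yeast: 02:30 Feb 21, 2017.
Primary fermentation finishes: 02:30 Feb 21, 2017 + 6h25m = 08:55 Feb 21, 2017.
The beer is transferred to secondary: 08:55 Feb 21, 2017 + 8h40m = 17:35 Feb 21, 2017.
Dry-hopping is added: 17:35 Feb 21, 2017 + 14h15m = 07:50 Feb 22, 2017.
The beer is kegged: 07:50 Feb 22, 2017 + 14h10m = 22:00 Feb 22, 2017.
Carbonation is complete: 22:00 Feb 22, 2017 + 8h10m = 06:10 Feb 23, 2017.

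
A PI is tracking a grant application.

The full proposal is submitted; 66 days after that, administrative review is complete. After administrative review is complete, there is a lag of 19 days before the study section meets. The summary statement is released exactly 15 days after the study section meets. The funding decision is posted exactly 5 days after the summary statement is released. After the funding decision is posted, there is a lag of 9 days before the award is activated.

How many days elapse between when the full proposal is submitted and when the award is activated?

Causal path: the full proposal is submitted → administrative review is complete → the study section meets → the summary statement is released → the funding decision is posted → the award is activated.
Total delay along the path: 66 + 19 + 15 + 5 + 9 = 114 days.

114 days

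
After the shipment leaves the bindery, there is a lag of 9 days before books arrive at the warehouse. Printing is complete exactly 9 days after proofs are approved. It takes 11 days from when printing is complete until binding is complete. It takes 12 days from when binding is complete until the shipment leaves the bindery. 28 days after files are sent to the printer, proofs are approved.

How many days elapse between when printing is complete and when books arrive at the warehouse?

Causal path: printing is complete → binding is complete → the shipment leaves the bindery → books arrive at the warehouse.
Total delay along the path: 11 + 12 + 9 = 32 days.

32 days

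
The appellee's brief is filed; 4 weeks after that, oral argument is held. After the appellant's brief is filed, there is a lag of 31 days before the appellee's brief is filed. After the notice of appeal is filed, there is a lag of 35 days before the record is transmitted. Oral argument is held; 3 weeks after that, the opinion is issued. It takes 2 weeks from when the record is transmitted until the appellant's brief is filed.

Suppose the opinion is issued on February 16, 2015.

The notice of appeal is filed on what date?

The opinion is issued: Feb 16, 2015.
Oral argument is held: Feb 16, 2015 − 3 weeks = Jan 26, 2015.
The appellee's brief is filed: Jan 26, 2015 − 4 weeks = Dec 29, 2014.
The appellant's brief is filed: Dec 29, 2014 − 31 days = Nov 28, 2014.
The record is transmitted: Nov 28, 2014 − 2 weeks = Nov 14, 2014.
The notice of appeal is filed: Nov 14, 2014 − 35 days = Oct 10, 2014.

October 10, 2014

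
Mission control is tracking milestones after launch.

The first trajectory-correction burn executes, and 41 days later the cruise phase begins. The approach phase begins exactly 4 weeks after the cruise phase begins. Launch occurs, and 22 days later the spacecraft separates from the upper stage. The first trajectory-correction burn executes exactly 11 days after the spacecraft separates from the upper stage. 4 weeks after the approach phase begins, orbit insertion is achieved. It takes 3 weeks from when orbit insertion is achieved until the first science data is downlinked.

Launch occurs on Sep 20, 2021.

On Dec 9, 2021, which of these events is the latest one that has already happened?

Launch occurs: Sep 20, 2021.
The spacecraft separates from the upper stage: Sep 20, 2021 + 22 days = Oct 12, 2021.
The first trajectory-correction burn executes: Oct 12, 2021 + 11 days = Oct 23, 2021.
The cruise phase begins: Oct 23, 2021 + 41 days = Dec 3, 2021.
The approach phase begins: Dec 3, 2021 + 4 weeks = Dec 31, 2021.
Orbit insertion is achieved: Dec 31, 2021 + 4 weeks = Jan 28, 2022.
The first science data is downlinked: Jan 28, 2022 + 3 weeks = Feb 18, 2022.
Dec 9, 2021 falls between when the cruise phase begins (Dec 3, 2021) and when the approach phase begins (Dec 31, 2021).

The cruise phase begins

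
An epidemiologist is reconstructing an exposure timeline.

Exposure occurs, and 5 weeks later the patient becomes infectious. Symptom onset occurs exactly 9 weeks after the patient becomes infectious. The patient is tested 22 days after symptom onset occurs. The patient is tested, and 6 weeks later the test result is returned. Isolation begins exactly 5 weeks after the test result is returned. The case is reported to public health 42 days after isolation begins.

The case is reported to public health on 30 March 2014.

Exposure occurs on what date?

3 August 2013

The case is reported to public health: Mar 30, 2014.
Isolation begins: Mar 30, 2014 − 42 days = Feb 16, 2014.
The test result is returned: Feb 16, 2014 − 5 weeks = Jan 12, 2014.
The patient is tested: Jan 12, 2014 − 6 weeks = Dec 1, 2013.
Symptom onset occurs: Dec 1, 2013 − 22 days = Nov 9, 2013.
The patient becomes infectious: Nov 9, 2013 − 9 weeks = Sep 7, 2013.
Exposure occurs: Sep 7, 2013 − 5 weeks = Aug 3, 2013.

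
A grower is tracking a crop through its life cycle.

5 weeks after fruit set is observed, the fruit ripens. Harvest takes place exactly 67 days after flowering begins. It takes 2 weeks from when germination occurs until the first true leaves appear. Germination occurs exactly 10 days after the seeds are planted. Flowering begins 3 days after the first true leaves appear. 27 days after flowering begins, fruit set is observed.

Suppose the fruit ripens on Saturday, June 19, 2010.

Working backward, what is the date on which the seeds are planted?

The fruit ripens: Jun 19, 2010.
Fruit set is observed: Jun 19, 2010 − 5 weeks = May 15, 2010.
Flowering begins: May 15, 2010 − 27 days = Apr 18, 2010.
The first true leaves appear: Apr 18, 2010 − 3 days = Apr 15, 2010.
Germination occurs: Apr 15, 2010 − 2 weeks = Apr 1, 2010.
The seeds are planted: Apr 1, 2010 − 10 days = Mar 22, 2010.

Monday, March 22, 2010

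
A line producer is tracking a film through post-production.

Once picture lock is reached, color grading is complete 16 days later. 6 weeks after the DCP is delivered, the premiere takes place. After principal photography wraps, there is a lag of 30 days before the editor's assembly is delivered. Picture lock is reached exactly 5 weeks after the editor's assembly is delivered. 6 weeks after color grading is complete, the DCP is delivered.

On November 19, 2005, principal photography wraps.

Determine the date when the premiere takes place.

May 3, 2006

Principal photography wraps: Nov 19, 2005.
The editor's assembly is delivered: Nov 19, 2005 + 30 days = Dec 19, 2005.
Picture lock is reached: Dec 19, 2005 + 5 weeks = Jan 23, 2006.
Color grading is complete: Jan 23, 2006 + 16 days = Feb 8, 2006.
The DCP is delivered: Feb 8, 2006 + 6 weeks = Mar 22, 2006.
The premiere takes place: Mar 22, 2006 + 6 weeks = May 3, 2006.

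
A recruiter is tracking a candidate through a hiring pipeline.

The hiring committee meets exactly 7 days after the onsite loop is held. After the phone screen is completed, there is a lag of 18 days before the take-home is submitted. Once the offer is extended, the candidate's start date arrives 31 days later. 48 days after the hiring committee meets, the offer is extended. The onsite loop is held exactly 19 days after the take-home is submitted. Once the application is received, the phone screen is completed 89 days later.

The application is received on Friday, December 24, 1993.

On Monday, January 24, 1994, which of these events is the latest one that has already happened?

The application is received: Dec 24, 1993.
The phone screen is completed: Dec 24, 1993 + 89 days = Mar 23, 1994.
The take-home is submitted: Mar 23, 1994 + 18 days = Apr 10, 1994.
The onsite loop is held: Apr 10, 1994 + 19 days = Apr 29, 1994.
The hiring committee meets: Apr 29, 1994 + 7 days = May 6, 1994.
The offer is extended: May 6, 1994 + 48 days = Jun 23, 1994.
The candidate's start date arrives: Jun 23, 1994 + 31 days = Jul 24, 1994.
Jan 24, 1994 falls between when the application is received (Dec 24, 1993) and when the phone screen is completed (Mar 23, 1994).

The application is received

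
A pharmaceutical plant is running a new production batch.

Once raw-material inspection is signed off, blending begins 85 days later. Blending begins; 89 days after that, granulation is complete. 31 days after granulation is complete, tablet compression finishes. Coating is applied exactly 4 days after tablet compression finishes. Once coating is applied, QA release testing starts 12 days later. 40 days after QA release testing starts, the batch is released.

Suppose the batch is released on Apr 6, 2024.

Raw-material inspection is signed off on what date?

Jul 20, 2023

The batch is released: Apr 6, 2024.
QA release testing starts: Apr 6, 2024 − 40 days = Feb 26, 2024.
Coating is applied: Feb 26, 2024 − 12 days = Feb 14, 2024.
Tablet compression finishes: Feb 14, 2024 − 4 days = Feb 10, 2024.
Granulation is complete: Feb 10, 2024 − 31 days = Jan 10, 2024.
Blending begins: Jan 10, 2024 − 89 days = Oct 13, 2023.
Raw-material inspection is signed off: Oct 13, 2023 − 85 days = Jul 20, 2023.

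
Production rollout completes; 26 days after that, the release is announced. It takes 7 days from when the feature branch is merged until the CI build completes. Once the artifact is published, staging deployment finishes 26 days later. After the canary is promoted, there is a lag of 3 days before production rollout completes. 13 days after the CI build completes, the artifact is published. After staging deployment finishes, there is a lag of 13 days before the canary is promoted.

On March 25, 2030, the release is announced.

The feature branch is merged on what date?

The release is announced: Mar 25, 2030.
Production rollout completes: Mar 25, 2030 − 26 days = Feb 27, 2030.
The canary is promoted: Feb 27, 2030 − 3 days = Feb 24, 2030.
Staging deployment finishes: Feb 24, 2030 − 13 days = Feb 11, 2030.
The artifact is published: Feb 11, 2030 − 26 days = Jan 16, 2030.
The CI build completes: Jan 16, 2030 − 13 days = Jan 3, 2030.
The feature branch is merged: Jan 3, 2030 − 7 days = Dec 27, 2029.

December 27, 2029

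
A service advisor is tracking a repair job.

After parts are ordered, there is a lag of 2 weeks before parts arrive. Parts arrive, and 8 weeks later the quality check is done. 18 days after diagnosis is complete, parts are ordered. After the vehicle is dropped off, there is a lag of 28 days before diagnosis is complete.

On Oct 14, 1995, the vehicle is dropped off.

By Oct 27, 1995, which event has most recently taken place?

The vehicle is dropped off

The vehicle is dropped off: Oct 14, 1995.
Diagnosis is complete: Oct 14, 1995 + 28 days = Nov 11, 1995.
Parts are ordered: Nov 11, 1995 + 18 days = Nov 29, 1995.
Parts arrive: Nov 29, 1995 + 2 weeks = Dec 13, 1995.
The quality check is done: Dec 13, 1995 + 8 weeks = Feb 7, 1996.
Oct 27, 1995 falls between when the vehicle is dropped off (Oct 14, 1995) and when diagnosis is complete (Nov 11, 1995).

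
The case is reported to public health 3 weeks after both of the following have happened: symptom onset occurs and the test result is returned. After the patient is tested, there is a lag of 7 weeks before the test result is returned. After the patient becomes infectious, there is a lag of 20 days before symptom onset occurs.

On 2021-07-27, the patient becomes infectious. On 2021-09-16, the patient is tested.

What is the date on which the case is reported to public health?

2021-11-25

The patient becomes infectious: Jul 27, 2021.
Symptom onset occurs: Jul 27, 2021 + 20 days = Aug 16, 2021.
The patient is tested: Sep 16, 2021.
The test result is returned: Sep 16, 2021 + 7 weeks = Nov 4, 2021.
Both prerequisites met — symptom onset occurs (Aug 16, 2021), the test result is returned (Nov 4, 2021); the later is Nov 4, 2021.
The case is reported to public health: Nov 4, 2021 + 3 weeks = Nov 25, 2021.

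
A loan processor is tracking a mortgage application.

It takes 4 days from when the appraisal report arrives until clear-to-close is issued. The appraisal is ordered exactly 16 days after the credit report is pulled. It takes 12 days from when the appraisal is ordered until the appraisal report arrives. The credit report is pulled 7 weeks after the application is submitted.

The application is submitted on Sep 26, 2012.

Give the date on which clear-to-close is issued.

Dec 16, 2012

The application is submitted: Sep 26, 2012.
The credit report is pulled: Sep 26, 2012 + 7 weeks = Nov 14, 2012.
The appraisal is ordered: Nov 14, 2012 + 16 days = Nov 30, 2012.
The appraisal report arrives: Nov 30, 2012 + 12 days = Dec 12, 2012.
Clear-to-close is issued: Dec 12, 2012 + 4 days = Dec 16, 2012.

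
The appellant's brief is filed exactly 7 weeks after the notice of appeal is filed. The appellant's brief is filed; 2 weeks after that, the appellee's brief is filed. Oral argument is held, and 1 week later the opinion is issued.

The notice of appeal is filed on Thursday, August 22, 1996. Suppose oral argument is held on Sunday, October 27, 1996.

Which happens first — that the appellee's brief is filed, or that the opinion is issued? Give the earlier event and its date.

The notice of appeal is filed: Aug 22, 1996.
The appellant's brief is filed: Aug 22, 1996 + 7 weeks = Oct 10, 1996.
The appellee's brief is filed: Oct 10, 1996 + 2 weeks = Oct 24, 1996.
Oral argument is held: Oct 27, 1996.
The opinion is issued: Oct 27, 1996 + 1 week = Nov 3, 1996.
Comparing: the appellee's brief is filed on Oct 24, 1996 vs the opinion is issued on Nov 3, 1996. Earlier: the appellee's brief is filed.

The appellee's brief is filed — Thursday, October 24, 1996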